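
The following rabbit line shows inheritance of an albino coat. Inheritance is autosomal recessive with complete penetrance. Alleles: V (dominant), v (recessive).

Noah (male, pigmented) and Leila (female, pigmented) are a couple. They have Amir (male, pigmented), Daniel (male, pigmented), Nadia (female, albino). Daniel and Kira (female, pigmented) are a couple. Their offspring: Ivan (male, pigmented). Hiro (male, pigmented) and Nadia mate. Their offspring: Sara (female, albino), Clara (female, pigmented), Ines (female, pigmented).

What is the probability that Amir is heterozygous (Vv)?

2/3

Noah is pigmented so carries V and passed v to Nadia (vv), so Noah is Vv.
Leila is pigmented so carries V and passed v to Nadia (vv), so Leila is Vv.
Their cross gives offspring ratios 1/4 VV : 1/2 Vv : 1/4 vv. Conditioning on Amir being pigmented, P(Vv) = 1/2 / 3/4 = 2/3.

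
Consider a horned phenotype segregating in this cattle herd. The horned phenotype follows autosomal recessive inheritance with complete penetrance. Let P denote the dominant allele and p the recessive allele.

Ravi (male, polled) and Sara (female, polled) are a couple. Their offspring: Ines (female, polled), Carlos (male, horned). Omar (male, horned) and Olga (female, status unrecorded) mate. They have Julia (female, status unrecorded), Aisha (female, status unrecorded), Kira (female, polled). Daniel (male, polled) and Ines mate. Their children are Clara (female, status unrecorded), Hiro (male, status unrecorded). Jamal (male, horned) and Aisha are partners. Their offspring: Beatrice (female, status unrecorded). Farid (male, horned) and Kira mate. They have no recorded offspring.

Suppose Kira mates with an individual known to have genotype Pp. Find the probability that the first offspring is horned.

1/4

Kira is polled so carries P and received p from Omar (pp), so Kira is Pp.
The cross gives 1/4 PP : 1/2 Pp : 1/4 pp, so P(offspring is horned) = 1/4.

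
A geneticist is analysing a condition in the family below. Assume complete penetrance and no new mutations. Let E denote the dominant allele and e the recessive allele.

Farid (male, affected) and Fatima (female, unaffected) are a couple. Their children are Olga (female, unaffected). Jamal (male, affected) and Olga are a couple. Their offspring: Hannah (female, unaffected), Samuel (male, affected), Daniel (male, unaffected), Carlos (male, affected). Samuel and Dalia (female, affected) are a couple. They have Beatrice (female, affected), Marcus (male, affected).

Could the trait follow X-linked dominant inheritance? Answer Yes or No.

Under X-linked dominant, Olga (unaffected, female) cannot arise from Farid (affected) × Fatima (unaffected).

No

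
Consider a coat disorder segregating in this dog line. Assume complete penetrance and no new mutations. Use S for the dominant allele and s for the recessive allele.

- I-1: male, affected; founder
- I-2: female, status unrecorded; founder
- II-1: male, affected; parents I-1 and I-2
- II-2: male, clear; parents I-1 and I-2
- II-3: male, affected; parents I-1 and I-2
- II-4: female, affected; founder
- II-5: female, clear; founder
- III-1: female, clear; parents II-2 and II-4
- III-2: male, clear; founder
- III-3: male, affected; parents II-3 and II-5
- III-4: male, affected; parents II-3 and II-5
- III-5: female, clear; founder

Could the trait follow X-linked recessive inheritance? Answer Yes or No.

Yes

A consistent assignment under X-linked recessive exists: I-1 X^s Y, I-2 X^S X^s, II-1 X^s Y, II-2 X^S Y, II-3 X^s Y, II-4 X^s X^s, II-5 X^S X^s, III-1 X^S X^s, III-2 X^S Y, III-3 X^s Y, III-4 X^s Y, III-5 X^S X^S.
In this assignment every recorded phenotype matches its genotype and every non-founder's genotype is obtainable from its parents' genotypes, so the pedigree is consistent.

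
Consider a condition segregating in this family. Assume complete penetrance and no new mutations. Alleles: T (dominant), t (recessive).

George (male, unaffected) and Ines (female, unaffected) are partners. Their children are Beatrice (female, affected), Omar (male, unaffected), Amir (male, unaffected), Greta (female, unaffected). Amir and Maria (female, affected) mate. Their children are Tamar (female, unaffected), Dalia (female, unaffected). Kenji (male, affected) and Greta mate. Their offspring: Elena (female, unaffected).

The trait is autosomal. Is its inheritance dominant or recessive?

recessive

George and Ines are both unaffected yet have an affected child Beatrice. Under dominance, an affected child requires at least one affected parent, so the trait cannot be dominant.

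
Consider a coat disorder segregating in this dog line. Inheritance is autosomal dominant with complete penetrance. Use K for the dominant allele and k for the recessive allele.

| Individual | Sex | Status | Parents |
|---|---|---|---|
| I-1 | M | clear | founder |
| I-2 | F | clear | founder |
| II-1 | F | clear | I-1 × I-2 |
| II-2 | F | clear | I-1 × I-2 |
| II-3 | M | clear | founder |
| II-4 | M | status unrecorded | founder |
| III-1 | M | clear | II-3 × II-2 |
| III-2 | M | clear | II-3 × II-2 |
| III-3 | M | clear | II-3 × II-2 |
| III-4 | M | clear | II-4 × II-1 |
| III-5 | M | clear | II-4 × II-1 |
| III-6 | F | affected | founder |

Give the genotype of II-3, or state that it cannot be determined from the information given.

kk

II-3 is clear, so II-3 is kk.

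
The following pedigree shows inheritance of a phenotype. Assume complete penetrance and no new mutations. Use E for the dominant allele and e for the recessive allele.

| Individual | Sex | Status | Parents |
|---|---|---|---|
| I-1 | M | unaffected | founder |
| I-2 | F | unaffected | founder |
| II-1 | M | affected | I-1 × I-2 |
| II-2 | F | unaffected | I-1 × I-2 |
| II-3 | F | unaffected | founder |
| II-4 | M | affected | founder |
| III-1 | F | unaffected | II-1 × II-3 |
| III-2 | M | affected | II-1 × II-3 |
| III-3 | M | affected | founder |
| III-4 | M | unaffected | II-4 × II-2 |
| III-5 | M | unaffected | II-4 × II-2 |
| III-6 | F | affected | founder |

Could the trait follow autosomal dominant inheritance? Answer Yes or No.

No

Under autosomal dominant, II-1 (affected, male) cannot arise from I-1 (unaffected) × I-2 (unaffected).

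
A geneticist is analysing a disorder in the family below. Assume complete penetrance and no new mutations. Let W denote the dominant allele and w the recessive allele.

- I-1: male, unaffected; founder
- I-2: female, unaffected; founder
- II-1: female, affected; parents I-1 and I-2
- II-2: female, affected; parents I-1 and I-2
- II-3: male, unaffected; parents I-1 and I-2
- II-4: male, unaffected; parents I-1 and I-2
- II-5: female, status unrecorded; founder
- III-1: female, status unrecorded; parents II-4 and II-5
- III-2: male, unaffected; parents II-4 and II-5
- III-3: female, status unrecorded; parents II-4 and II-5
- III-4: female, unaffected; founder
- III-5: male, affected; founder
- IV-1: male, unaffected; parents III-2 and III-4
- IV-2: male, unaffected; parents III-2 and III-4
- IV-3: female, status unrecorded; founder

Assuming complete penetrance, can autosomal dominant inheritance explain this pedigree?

Under autosomal dominant, II-1 (affected, female) cannot arise from I-1 (unaffected) × I-2 (unaffected).

No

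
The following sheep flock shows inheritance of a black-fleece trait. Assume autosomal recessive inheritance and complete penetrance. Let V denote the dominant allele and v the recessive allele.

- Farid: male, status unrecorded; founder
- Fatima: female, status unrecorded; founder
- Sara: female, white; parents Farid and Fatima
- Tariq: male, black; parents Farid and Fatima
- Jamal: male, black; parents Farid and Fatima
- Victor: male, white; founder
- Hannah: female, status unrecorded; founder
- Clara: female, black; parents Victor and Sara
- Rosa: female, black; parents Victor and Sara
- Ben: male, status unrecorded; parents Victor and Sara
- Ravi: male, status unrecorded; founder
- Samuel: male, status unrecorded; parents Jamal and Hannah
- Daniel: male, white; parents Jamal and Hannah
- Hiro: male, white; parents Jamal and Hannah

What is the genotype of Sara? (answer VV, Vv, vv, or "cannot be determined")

Vv

From phenotype alone, Sara is VV or Vv.
Sara is white so carries V and passed v to Clara (vv), so Sara is Vv.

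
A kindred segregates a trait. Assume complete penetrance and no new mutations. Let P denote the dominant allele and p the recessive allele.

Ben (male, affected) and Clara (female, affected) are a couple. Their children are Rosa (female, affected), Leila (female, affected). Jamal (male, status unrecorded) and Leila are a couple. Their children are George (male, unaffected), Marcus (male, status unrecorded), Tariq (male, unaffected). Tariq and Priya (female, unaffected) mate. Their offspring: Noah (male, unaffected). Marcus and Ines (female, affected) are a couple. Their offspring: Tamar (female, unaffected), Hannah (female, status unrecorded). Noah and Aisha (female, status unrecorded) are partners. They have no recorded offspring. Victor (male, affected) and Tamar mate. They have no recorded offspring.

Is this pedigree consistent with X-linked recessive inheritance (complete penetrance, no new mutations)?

No

Under X-linked recessive, George (unaffected, male) cannot arise from Jamal (unrecorded) × Leila (affected).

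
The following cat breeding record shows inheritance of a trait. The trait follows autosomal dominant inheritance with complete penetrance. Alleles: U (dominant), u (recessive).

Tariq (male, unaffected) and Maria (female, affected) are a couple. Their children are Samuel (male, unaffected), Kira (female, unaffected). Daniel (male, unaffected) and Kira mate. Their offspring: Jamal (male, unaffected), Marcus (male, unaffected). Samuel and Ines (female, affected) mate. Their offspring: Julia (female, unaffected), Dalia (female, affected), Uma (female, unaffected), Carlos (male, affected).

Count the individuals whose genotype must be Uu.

4

Obligate heterozygotes: Maria is affected so carries U and passed u to Samuel (uu), so Maria is Uu; Ines is affected so carries U and passed u to Julia (uu), so Ines is Uu; Dalia is affected so carries U and received u from Samuel (uu), so Dalia is Uu; Carlos is affected so carries U and received u from Samuel (uu), so Carlos is Uu.
Every other individual is either homozygous by phenotype or has at least one consistent homozygous assignment, so the count is 4.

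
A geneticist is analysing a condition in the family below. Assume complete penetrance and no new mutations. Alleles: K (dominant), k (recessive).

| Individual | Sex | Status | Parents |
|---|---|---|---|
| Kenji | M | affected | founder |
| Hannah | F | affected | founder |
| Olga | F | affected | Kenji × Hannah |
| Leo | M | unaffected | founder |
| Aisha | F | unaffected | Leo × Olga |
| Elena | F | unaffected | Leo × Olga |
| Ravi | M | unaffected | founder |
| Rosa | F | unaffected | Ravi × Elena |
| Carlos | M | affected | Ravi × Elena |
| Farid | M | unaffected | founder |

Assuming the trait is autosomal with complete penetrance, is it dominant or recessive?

Ravi and Elena are both unaffected yet have an affected child Carlos. Under dominance, an affected child requires at least one affected parent, so the trait cannot be dominant.

recessive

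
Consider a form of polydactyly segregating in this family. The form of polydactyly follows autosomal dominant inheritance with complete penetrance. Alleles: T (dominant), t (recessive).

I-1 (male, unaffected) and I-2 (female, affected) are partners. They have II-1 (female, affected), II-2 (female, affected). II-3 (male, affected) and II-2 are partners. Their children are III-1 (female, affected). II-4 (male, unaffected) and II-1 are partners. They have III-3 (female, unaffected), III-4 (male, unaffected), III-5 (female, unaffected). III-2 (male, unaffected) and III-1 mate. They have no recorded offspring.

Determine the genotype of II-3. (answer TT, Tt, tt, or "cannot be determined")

II-3's phenotype allows TT or Tt, and no parent or child forces a single allele at both positions; consistent genotype assignments exist with II-3 as TT or Tt.

cannot be determined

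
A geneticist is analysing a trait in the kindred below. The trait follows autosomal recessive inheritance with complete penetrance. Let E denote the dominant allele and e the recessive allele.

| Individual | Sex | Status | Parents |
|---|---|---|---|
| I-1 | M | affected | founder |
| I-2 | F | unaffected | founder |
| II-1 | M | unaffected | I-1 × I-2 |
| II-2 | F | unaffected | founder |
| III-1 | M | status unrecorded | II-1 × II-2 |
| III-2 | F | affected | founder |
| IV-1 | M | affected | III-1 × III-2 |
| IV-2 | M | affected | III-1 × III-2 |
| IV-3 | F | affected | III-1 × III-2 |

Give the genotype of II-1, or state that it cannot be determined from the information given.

Ee

From phenotype alone, II-1 is EE or Ee.
II-1 is unaffected so carries E and received e from I-1 (ee), so II-1 is Ee.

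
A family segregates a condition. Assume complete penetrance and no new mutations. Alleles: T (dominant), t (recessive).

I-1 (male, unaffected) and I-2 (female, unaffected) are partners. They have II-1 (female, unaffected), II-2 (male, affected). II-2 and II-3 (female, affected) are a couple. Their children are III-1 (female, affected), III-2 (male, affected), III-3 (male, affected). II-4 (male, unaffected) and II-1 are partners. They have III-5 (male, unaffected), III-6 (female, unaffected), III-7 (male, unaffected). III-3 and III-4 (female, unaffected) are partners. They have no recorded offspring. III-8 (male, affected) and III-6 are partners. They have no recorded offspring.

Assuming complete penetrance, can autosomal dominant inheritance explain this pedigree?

No

Under autosomal dominant, II-2 (affected, male) cannot arise from I-1 (unaffected) × I-2 (unaffected).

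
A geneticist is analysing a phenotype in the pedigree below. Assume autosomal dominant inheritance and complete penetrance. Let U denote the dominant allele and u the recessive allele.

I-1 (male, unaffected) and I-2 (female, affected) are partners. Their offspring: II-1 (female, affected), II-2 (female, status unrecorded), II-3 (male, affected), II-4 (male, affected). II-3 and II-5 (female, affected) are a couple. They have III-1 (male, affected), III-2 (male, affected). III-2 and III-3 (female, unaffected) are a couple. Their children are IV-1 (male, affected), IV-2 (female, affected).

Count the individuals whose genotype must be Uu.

Obligate heterozygotes: II-1 is affected so carries U and received u from I-1 (uu), so II-1 is Uu; II-3 is affected so carries U and received u from I-1 (uu), so II-3 is Uu; II-4 is affected so carries U and received u from I-1 (uu), so II-4 is Uu; IV-1 is affected so carries U and received u from III-3 (uu), so IV-1 is Uu; IV-2 is affected so carries U and received u from III-3 (uu), so IV-2 is Uu.
Every other individual is either homozygous by phenotype or has at least one consistent homozygous assignment, so the count is 5.

5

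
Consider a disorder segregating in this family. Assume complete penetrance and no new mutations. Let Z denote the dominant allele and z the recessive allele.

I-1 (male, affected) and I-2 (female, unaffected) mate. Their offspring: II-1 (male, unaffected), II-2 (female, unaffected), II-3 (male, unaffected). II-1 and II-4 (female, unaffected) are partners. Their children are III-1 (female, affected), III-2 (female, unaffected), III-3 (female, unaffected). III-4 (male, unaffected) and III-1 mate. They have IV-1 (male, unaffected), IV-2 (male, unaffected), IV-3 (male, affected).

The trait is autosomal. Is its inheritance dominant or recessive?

II-1 and II-4 are both unaffected yet have an affected child III-1. Under dominance, an affected child requires at least one affected parent, so the trait cannot be dominant.

recessive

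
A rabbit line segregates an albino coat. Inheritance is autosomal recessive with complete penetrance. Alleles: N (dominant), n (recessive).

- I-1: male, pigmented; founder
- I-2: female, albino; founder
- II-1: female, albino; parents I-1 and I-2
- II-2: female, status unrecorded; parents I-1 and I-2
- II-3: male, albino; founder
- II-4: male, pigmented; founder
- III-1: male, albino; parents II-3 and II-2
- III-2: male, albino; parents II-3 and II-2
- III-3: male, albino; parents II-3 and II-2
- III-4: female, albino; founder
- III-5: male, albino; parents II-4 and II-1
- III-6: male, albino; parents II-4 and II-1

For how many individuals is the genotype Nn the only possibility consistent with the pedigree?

2

Obligate heterozygotes: I-1 is pigmented so carries N and passed n to II-1 (nn), so I-1 is Nn; II-4 is pigmented so carries N and passed n to III-5 (nn), so II-4 is Nn.
Every other individual is either homozygous by phenotype or has at least one consistent homozygous assignment, so the count is 2.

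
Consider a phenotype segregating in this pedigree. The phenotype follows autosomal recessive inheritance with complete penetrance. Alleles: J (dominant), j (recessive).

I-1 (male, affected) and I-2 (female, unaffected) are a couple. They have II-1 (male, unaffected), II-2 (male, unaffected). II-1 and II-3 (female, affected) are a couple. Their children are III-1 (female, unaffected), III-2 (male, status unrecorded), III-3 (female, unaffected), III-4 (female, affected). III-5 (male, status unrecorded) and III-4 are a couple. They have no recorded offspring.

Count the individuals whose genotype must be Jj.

4

Obligate heterozygotes: II-1 is unaffected so carries J and received j from I-1 (jj), so II-1 is Jj; II-2 is unaffected so carries J and received j from I-1 (jj), so II-2 is Jj; III-1 is unaffected so carries J and received j from II-3 (jj), so III-1 is Jj; III-3 is unaffected so carries J and received j from II-3 (jj), so III-3 is Jj.
Every other individual is either homozygous by phenotype or has at least one consistent homozygous assignment, so the count is 4.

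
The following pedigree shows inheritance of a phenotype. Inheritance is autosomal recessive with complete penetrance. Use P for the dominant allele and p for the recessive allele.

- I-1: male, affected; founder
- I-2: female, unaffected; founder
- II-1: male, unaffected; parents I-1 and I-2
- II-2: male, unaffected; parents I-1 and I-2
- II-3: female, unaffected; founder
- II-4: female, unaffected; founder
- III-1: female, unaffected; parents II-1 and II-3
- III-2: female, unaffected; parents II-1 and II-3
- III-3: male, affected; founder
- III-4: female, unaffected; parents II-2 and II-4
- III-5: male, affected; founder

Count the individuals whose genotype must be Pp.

2

Obligate heterozygotes: II-1 is unaffected so carries P and received p from I-1 (pp), so II-1 is Pp; II-2 is unaffected so carries P and received p from I-1 (pp), so II-2 is Pp.
Every other individual is either homozygous by phenotype or has at least one consistent homozygous assignment, so the count is 2.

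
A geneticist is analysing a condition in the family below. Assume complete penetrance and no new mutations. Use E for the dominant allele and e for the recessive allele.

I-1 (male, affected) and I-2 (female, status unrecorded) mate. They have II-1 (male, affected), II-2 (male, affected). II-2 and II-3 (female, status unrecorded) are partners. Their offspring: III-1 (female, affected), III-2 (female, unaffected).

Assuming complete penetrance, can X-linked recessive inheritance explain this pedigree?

A consistent assignment under X-linked recessive exists: I-1 X^e Y, I-2 X^E X^e, II-1 X^e Y, II-2 X^e Y, II-3 X^E X^e, III-1 X^e X^e, III-2 X^E X^e.
In this assignment every recorded phenotype matches its genotype and every non-founder's genotype is obtainable from its parents' genotypes, so the pedigree is consistent.

Yes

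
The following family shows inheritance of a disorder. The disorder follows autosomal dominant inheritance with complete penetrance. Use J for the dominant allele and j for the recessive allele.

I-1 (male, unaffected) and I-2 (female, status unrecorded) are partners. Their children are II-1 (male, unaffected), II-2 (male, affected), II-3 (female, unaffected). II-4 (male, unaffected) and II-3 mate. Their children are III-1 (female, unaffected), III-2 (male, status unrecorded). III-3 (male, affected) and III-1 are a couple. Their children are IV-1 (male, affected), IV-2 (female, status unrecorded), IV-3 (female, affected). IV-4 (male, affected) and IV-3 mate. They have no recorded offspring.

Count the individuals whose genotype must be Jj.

4

Obligate heterozygotes: I-2 passed J to II-2 (Jj, whose j came from I-1) and passed j to II-1 (jj), so I-2 is Jj; II-2 is affected so carries J and received j from I-1 (jj), so II-2 is Jj; IV-1 is affected so carries J and received j from III-1 (jj), so IV-1 is Jj; IV-3 is affected so carries J and received j from III-1 (jj), so IV-3 is Jj.
Every other individual is either homozygous by phenotype or has at least one consistent homozygous assignment, so the count is 4.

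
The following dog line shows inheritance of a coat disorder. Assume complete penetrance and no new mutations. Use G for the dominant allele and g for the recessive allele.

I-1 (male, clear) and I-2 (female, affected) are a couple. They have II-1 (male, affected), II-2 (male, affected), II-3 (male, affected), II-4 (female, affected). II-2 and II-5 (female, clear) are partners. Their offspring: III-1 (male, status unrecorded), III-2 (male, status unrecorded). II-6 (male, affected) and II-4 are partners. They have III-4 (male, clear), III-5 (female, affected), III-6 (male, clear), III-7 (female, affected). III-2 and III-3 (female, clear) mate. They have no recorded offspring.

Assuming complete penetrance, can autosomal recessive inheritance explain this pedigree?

Under autosomal recessive, III-4 (clear, male) cannot arise from II-6 (affected) × II-4 (affected).

No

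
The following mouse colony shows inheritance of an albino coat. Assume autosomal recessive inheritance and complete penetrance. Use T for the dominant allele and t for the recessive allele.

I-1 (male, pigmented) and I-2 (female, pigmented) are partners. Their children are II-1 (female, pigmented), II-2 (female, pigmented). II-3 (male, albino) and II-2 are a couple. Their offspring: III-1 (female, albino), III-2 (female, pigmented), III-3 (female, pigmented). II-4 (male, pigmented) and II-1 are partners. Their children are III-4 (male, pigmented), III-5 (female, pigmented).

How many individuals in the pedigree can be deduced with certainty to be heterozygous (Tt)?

3

Obligate heterozygotes: II-2 is pigmented so carries T and passed t to III-1 (tt), so II-2 is Tt; III-2 is pigmented so carries T and received t from II-3 (tt), so III-2 is Tt; III-3 is pigmented so carries T and received t from II-3 (tt), so III-3 is Tt.
Every other individual is either homozygous by phenotype or has at least one consistent homozygous assignment, so the count is 3.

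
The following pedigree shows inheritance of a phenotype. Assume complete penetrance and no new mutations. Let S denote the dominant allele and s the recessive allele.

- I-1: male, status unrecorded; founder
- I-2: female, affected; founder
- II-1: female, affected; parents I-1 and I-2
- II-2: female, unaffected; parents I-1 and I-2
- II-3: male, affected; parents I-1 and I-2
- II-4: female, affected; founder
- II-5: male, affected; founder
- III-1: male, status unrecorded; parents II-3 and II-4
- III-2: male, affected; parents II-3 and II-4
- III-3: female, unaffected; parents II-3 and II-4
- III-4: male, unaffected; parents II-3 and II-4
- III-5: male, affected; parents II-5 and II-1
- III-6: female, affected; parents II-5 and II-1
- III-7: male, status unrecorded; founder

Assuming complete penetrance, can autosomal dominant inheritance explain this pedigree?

Yes

A consistent assignment under autosomal dominant exists: I-1 Ss, I-2 Ss, II-1 SS, II-2 ss, II-3 Ss, II-4 Ss, II-5 SS, III-1 SS, III-2 SS, III-3 ss, III-4 ss, III-5 SS, III-6 SS, III-7 SS.
In this assignment every recorded phenotype matches its genotype and every non-founder's genotype is obtainable from its parents' genotypes, so the pedigree is consistent.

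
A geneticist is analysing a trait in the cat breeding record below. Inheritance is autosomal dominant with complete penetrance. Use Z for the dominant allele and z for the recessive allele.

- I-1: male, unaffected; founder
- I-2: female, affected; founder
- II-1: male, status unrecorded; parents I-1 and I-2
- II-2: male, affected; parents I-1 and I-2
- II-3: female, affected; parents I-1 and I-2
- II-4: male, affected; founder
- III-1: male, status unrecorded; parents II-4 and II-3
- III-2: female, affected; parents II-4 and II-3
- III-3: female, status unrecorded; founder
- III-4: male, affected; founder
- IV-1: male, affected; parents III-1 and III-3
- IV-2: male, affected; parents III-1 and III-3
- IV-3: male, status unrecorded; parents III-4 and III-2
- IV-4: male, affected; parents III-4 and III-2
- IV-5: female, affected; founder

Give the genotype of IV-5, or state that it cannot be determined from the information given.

cannot be determined

IV-5's phenotype allows ZZ or Zz, and no parent or child forces a single allele at both positions; consistent genotype assignments exist with IV-5 as ZZ or Zz.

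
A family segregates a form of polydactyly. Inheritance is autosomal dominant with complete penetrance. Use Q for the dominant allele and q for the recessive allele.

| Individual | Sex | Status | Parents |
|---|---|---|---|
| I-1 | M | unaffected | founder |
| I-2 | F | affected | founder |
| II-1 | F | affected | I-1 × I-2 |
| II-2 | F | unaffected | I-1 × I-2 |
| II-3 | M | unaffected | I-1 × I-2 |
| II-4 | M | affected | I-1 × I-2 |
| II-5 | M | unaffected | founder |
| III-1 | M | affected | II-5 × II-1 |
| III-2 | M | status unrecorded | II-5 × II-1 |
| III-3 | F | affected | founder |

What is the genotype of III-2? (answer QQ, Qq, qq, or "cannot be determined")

III-2's phenotype is unrecorded, and no parent or child forces a single allele at both positions; consistent genotype assignments exist with III-2 as Qq or qq.

cannot be determined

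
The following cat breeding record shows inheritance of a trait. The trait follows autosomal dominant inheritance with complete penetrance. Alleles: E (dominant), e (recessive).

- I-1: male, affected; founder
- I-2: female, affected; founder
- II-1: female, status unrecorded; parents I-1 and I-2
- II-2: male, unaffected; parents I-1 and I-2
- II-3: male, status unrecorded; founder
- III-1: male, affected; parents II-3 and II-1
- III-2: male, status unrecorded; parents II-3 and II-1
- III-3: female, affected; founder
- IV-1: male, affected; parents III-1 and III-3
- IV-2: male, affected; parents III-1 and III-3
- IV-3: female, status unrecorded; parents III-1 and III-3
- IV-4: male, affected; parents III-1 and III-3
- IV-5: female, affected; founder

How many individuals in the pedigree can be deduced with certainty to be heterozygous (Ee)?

2

Obligate heterozygotes: I-1 is affected so carries E and passed e to II-2 (ee), so I-1 is Ee; I-2 is affected so carries E and passed e to II-2 (ee), so I-2 is Ee.
Every other individual is either homozygous by phenotype or has at least one consistent homozygous assignment, so the count is 2.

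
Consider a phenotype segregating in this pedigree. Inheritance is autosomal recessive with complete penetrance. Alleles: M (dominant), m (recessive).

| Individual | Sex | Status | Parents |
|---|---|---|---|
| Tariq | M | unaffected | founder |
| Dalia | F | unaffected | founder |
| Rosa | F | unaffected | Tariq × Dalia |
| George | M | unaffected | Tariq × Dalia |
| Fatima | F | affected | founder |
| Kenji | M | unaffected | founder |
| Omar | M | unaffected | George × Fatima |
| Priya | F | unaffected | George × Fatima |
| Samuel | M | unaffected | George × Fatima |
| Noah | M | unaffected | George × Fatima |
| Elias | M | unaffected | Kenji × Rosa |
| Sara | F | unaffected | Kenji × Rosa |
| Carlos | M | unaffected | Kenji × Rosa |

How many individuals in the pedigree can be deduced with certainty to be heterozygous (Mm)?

4

Obligate heterozygotes: Omar is unaffected so carries M and received m from Fatima (mm), so Omar is Mm; Priya is unaffected so carries M and received m from Fatima (mm), so Priya is Mm; Samuel is unaffected so carries M and received m from Fatima (mm), so Samuel is Mm; Noah is unaffected so carries M and received m from Fatima (mm), so Noah is Mm.
Every other individual is either homozygous by phenotype or has at least one consistent homozygous assignment, so the count is 4.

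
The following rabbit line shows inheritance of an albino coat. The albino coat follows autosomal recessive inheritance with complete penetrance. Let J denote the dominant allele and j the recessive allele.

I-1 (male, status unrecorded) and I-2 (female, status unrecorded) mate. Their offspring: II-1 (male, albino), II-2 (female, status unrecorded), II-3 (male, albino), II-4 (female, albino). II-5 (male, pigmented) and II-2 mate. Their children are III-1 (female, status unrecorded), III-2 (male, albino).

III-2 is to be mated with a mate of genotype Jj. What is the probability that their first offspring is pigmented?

1/2

III-2 is albino, so III-2 is jj.
The cross gives 1/2 Jj : 1/2 jj, so P(offspring is pigmented) = 1/2.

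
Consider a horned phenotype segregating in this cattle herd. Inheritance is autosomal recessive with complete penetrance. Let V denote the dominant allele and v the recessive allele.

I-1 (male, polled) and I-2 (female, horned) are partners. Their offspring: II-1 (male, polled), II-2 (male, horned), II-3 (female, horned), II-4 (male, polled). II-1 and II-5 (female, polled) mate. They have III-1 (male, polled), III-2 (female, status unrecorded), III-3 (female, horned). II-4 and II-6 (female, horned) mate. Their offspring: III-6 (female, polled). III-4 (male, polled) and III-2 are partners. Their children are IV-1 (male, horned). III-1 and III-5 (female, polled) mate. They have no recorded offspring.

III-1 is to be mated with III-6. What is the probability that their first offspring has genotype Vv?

II-1 is polled so carries V and received v from I-2 (vv), so II-1 is Vv.
II-5 is polled so carries V and passed v to III-3 (vv), so II-5 is Vv.
III-1 is a polled offspring of II-1 (Vv) × II-5 (Vv), whose cross gives 1/4 VV : 1/2 Vv : 1/4 vv; conditioning on being polled, III-1 is VV with probability 1/3, Vv with probability 2/3.
III-6 is polled so carries V and received v from II-6 (vv), so III-6 is Vv.
Summing over parental genotype combinations, P(offspring has genotype Vv) = 1/3·1/2 + 2/3·1/2 = 1/2.

1/2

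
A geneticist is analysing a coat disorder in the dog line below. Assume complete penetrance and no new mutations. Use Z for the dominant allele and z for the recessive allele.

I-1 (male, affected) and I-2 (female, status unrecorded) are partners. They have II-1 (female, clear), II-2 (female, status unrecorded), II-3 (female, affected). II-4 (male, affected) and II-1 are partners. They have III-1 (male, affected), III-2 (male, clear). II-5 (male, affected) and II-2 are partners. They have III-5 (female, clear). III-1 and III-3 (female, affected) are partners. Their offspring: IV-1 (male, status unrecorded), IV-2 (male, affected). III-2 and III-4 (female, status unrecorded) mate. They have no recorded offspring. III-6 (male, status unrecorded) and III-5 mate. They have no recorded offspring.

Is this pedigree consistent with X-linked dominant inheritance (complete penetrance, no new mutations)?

No

Under X-linked dominant, II-1 (clear, female) cannot arise from I-1 (affected) × I-2 (unrecorded).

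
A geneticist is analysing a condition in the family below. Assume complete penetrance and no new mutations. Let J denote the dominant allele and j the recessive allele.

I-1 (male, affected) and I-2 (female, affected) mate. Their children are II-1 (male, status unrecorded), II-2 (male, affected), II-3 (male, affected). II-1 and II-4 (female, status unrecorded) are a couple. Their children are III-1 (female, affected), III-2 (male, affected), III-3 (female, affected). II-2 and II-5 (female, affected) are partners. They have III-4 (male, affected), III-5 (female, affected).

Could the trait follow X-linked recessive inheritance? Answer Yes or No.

A consistent assignment under X-linked recessive exists: I-1 X^j Y, I-2 X^j X^j, II-1 X^j Y, II-2 X^j Y, II-3 X^j Y, II-4 X^J X^j, II-5 X^j X^j, III-1 X^j X^j, III-2 X^j Y, III-3 X^j X^j, III-4 X^j Y, III-5 X^j X^j.
In this assignment every recorded phenotype matches its genotype and every non-founder's genotype is obtainable from its parents' genotypes, so the pedigree is consistent.

Yes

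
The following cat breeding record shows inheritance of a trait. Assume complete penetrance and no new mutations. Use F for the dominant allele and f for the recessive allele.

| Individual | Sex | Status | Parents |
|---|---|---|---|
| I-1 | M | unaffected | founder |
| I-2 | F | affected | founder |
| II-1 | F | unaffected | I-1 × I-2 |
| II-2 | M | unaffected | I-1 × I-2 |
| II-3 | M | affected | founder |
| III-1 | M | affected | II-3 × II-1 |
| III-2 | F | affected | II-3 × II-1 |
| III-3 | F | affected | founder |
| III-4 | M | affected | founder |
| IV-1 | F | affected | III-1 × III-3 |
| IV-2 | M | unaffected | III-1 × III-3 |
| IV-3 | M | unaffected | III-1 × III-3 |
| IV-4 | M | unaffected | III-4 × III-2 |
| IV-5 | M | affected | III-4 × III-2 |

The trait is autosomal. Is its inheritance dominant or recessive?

dominant

III-1 and III-3 are both affected yet have an unaffected child IV-2. Under a recessive model two affected parents are homozygous and every child would be affected, so the trait cannot be recessive.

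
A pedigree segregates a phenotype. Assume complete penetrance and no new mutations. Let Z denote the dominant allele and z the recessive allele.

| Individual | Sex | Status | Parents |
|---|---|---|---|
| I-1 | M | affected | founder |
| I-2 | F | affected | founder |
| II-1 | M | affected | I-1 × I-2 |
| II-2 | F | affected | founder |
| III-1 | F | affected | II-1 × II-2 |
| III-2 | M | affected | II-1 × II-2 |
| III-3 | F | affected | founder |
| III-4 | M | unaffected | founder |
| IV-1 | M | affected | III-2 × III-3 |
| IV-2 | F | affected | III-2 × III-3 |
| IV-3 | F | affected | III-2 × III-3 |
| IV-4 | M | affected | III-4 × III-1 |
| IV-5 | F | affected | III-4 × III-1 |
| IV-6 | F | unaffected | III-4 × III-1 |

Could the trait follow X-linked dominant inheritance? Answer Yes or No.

A consistent assignment under X-linked dominant exists: I-1 X^Z Y, I-2 X^Z X^Z, II-1 X^Z Y, II-2 X^Z X^z, III-1 X^Z X^z, III-2 X^Z Y, III-3 X^Z X^Z, III-4 X^z Y, IV-1 X^Z Y, IV-2 X^Z X^Z, IV-3 X^Z X^Z, IV-4 X^Z Y, IV-5 X^Z X^z, IV-6 X^z X^z.
In this assignment every recorded phenotype matches its genotype and every non-founder's genotype is obtainable from its parents' genotypes, so the pedigree is consistent.

Yes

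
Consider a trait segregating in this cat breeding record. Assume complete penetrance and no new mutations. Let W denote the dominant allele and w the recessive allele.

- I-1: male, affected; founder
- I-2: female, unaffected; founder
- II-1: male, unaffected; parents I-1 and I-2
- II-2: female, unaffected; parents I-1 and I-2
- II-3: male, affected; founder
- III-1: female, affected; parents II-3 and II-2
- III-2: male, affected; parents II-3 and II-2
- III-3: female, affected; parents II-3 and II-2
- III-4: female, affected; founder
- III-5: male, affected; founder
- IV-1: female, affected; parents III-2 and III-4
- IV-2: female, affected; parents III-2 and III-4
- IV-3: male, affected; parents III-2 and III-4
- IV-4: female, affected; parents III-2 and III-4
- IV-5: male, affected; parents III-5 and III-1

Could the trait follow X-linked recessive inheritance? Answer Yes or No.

A consistent assignment under X-linked recessive exists: I-1 X^w Y, I-2 X^W X^W, II-1 X^W Y, II-2 X^W X^w, II-3 X^w Y, III-1 X^w X^w, III-2 X^w Y, III-3 X^w X^w, III-4 X^w X^w, III-5 X^w Y, IV-1 X^w X^w, IV-2 X^w X^w, IV-3 X^w Y, IV-4 X^w X^w, IV-5 X^w Y.
In this assignment every recorded phenotype matches its genotype and every non-founder's genotype is obtainable from its parents' genotypes, so the pedigree is consistent.

Yes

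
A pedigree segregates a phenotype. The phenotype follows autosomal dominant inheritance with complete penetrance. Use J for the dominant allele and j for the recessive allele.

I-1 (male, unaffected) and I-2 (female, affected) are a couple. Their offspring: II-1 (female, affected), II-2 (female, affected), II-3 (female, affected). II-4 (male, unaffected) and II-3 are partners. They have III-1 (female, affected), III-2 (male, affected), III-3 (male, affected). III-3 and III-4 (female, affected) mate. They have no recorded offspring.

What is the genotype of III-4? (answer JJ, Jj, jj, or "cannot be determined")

cannot be determined

III-4's phenotype allows JJ or Jj, and no parent or child forces a single allele at both positions; consistent genotype assignments exist with III-4 as JJ or Jj.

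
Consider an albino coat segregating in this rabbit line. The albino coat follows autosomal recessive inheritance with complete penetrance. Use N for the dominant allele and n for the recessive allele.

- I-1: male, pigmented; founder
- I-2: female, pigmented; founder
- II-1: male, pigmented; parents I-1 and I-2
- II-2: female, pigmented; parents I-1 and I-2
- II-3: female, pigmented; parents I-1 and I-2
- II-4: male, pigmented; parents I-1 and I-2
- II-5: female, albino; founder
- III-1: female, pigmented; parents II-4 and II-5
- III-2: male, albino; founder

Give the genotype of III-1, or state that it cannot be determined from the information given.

From phenotype alone, III-1 is NN or Nn.
III-1 is pigmented so carries N and received n from II-5 (nn), so III-1 is Nn.

Nn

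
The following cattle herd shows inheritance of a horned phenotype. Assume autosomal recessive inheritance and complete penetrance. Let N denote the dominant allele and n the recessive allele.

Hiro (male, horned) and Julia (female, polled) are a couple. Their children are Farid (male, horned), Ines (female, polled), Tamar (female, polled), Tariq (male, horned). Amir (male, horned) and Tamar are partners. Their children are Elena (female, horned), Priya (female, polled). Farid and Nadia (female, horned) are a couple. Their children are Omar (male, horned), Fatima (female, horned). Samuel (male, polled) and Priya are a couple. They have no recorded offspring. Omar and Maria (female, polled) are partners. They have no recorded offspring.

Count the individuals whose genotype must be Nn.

4

Obligate heterozygotes: Julia is polled so carries N and passed n to Farid (nn), so Julia is Nn; Ines is polled so carries N and received n from Hiro (nn), so Ines is Nn; Tamar is polled so carries N and received n from Hiro (nn), so Tamar is Nn; Priya is polled so carries N and received n from Amir (nn), so Priya is Nn.
Every other individual is either homozygous by phenotype or has at least one consistent homozygous assignment, so the count is 4.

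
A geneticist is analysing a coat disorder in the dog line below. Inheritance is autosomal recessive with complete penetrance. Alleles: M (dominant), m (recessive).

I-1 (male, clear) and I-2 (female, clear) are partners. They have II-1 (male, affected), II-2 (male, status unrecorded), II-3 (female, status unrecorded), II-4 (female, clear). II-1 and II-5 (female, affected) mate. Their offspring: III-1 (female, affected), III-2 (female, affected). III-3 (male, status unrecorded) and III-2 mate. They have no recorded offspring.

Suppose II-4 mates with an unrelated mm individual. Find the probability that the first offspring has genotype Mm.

2/3

I-1 is clear so carries M and passed m to II-1 (mm), so I-1 is Mm.
I-2 is clear so carries M and passed m to II-1 (mm), so I-2 is Mm.
II-4 is a clear offspring of I-1 (Mm) × I-2 (Mm), whose cross gives 1/4 MM : 1/2 Mm : 1/4 mm; conditioning on being clear, II-4 is MM with probability 1/3, Mm with probability 2/3.
Summing over parental genotype combinations, P(offspring has genotype Mm) = 1/3·1 + 2/3·1/2 = 2/3.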